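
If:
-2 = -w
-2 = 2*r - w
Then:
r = 0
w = 2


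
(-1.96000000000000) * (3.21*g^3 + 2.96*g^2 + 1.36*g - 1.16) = -6.2916*g^3 - 5.8016*g^2 - 2.6656*g + 2.2736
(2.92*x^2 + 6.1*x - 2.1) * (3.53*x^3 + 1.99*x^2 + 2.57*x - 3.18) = 10.3076*x^5 + 27.3438*x^4 + 12.2304*x^3 + 2.2124*x^2 - 24.795*x + 6.678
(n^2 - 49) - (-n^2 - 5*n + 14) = 2*n^2 + 5*n - 63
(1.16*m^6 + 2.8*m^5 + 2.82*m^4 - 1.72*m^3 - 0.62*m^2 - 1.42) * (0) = 0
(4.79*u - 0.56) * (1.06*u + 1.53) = 5.0774*u^2 + 6.7351*u - 0.8568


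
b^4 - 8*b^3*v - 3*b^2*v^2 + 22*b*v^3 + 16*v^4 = (b - 8*v)*(b - 2*v)*(b + v)^2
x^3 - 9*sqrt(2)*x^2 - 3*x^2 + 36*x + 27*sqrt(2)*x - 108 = (x - 3)*(x - 6*sqrt(2))*(x - 3*sqrt(2))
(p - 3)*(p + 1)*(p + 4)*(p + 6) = p^4 + 8*p^3 + p^2 - 78*p - 72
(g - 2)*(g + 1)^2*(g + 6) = g^4 + 6*g^3 - 3*g^2 - 20*g - 12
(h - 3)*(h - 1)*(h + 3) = h^3 - h^2 - 9*h + 9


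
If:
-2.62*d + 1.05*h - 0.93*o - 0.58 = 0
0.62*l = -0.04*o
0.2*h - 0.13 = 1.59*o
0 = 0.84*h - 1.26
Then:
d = 0.34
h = 1.50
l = -0.01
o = 0.11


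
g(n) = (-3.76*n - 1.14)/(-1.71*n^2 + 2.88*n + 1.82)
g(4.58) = 0.88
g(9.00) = 0.32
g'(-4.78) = -0.05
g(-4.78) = -0.33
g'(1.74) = -10.90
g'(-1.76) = -0.23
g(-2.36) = -0.53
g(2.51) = 6.13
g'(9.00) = -0.05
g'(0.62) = -0.97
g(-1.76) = -0.64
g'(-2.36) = -0.14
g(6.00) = 0.56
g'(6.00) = -0.14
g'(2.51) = -18.11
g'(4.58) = -0.36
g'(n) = (-3.76*n - 1.14)*(3.42*n - 2.88)/(-1.71*n^2 + 2.88*n + 1.82)^2 - 3.76/(-1.71*n^2 + 2.88*n + 1.82) = (6.4296*n^2 - 10.8288*n - (3.42*n - 2.88)*(3.76*n + 1.14) - 6.8432)/(-1.71*n^2 + 2.88*n + 1.82)^2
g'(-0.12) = -1.52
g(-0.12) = -0.48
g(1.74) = -4.64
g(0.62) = -1.18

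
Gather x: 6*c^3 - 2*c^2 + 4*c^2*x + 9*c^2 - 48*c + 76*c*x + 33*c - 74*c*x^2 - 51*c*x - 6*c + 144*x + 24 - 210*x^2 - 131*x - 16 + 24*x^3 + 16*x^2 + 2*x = 6*c^3 + 7*c^2 - 21*c + 24*x^3 + x^2*(-74*c - 194) + x*(4*c^2 + 25*c + 15) + 8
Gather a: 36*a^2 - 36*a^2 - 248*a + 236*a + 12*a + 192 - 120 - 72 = 0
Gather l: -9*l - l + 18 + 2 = 20 - 10*l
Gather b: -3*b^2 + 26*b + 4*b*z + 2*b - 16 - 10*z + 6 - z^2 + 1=-3*b^2 + b*(4*z + 28) - z^2 - 10*z - 9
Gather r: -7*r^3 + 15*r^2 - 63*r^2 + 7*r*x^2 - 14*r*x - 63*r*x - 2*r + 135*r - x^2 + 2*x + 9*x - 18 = -7*r^3 - 48*r^2 + r*(7*x^2 - 77*x + 133) - x^2 + 11*x - 18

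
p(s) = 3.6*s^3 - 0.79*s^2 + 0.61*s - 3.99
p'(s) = 10.8*s^2 - 1.58*s + 0.61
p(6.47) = 941.91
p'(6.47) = 442.49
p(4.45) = 300.32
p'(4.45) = 207.45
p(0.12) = -3.92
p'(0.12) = 0.58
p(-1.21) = -12.26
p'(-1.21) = 18.33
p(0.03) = -3.97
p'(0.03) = 0.57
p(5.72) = 647.39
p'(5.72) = 344.93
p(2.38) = 41.52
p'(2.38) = 58.03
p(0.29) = -3.79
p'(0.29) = 1.06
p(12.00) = 6110.37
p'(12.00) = 1536.85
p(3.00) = 87.93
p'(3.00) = 93.07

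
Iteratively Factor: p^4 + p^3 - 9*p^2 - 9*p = (p + 3)*(p^3 - 2*p^2 - 3*p) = (p - 3)*(p + 3)*(p^2 + p) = p*(p - 3)*(p + 3)*(p + 1)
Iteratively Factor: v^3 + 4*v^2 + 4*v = (v + 2)*(v^2 + 2*v) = (v + 2)^2*(v)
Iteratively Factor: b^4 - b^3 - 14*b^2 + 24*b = (b + 4)*(b^3 - 5*b^2 + 6*b) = (b - 3)*(b + 4)*(b^2 - 2*b) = (b - 3)*(b - 2)*(b + 4)*(b)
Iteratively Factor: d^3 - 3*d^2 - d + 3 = (d + 1)*(d^2 - 4*d + 3) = (d - 3)*(d + 1)*(d - 1)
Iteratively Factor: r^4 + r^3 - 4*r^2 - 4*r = (r + 1)*(r^3 - 4*r) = (r - 2)*(r + 1)*(r^2 + 2*r) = r*(r - 2)*(r + 1)*(r + 2)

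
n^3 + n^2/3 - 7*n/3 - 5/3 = (n - 5/3)*(n + 1)^2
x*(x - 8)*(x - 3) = x^3 - 11*x^2 + 24*x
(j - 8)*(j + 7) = j^2 - j - 56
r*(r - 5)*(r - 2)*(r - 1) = r^4 - 8*r^3 + 17*r^2 - 10*r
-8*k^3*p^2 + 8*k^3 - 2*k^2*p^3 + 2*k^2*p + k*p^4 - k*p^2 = (-4*k + p)*(2*k + p)*(p - 1)*(k*p + k)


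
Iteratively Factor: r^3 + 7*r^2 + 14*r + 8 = (r + 2)*(r^2 + 5*r + 4) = (r + 2)*(r + 4)*(r + 1)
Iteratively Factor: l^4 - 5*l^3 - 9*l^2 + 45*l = (l)*(l^3 - 5*l^2 - 9*l + 45) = l*(l + 3)*(l^2 - 8*l + 15) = l*(l - 5)*(l + 3)*(l - 3)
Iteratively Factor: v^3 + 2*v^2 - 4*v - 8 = (v - 2)*(v^2 + 4*v + 4) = (v - 2)*(v + 2)*(v + 2)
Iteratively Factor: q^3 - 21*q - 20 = (q + 4)*(q^2 - 4*q - 5) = (q + 1)*(q + 4)*(q - 5)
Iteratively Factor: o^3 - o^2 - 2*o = (o + 1)*(o^2 - 2*o) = (o - 2)*(o + 1)*(o)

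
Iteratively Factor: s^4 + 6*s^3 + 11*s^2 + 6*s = (s + 1)*(s^3 + 5*s^2 + 6*s) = (s + 1)*(s + 3)*(s^2 + 2*s) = (s + 1)*(s + 2)*(s + 3)*(s)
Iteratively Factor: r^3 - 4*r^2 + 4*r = (r - 2)*(r^2 - 2*r) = (r - 2)^2*(r)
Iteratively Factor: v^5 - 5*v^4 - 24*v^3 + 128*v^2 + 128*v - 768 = (v - 4)*(v^4 - v^3 - 28*v^2 + 16*v + 192) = (v - 4)*(v + 3)*(v^3 - 4*v^2 - 16*v + 64) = (v - 4)^2*(v + 3)*(v^2 - 16) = (v - 4)^2*(v + 3)*(v + 4)*(v - 4)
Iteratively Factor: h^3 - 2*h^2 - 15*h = (h)*(h^2 - 2*h - 15) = h*(h + 3)*(h - 5)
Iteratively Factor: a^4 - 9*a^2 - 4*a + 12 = (a - 1)*(a^3 + a^2 - 8*a - 12) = (a - 1)*(a + 2)*(a^2 - a - 6) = (a - 3)*(a - 1)*(a + 2)*(a + 2)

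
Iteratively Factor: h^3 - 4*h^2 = (h)*(h^2 - 4*h) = h^2*(h - 4)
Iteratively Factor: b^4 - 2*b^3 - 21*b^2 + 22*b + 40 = (b - 2)*(b^3 - 21*b - 20) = (b - 2)*(b + 4)*(b^2 - 4*b - 5) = (b - 5)*(b - 2)*(b + 4)*(b + 1)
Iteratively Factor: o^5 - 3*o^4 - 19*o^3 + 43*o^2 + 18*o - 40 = (o + 4)*(o^4 - 7*o^3 + 9*o^2 + 7*o - 10) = (o + 1)*(o + 4)*(o^3 - 8*o^2 + 17*o - 10) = (o - 5)*(o + 1)*(o + 4)*(o^2 - 3*o + 2) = (o - 5)*(o - 2)*(o + 1)*(o + 4)*(o - 1)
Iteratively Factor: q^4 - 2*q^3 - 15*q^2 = (q + 3)*(q^3 - 5*q^2) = q*(q + 3)*(q^2 - 5*q) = q^2*(q + 3)*(q - 5)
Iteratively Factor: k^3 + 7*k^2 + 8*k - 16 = (k - 1)*(k^2 + 8*k + 16) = (k - 1)*(k + 4)*(k + 4)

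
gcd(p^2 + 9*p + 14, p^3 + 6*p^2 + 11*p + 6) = p + 2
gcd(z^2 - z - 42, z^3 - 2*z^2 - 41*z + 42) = z^2 - z - 42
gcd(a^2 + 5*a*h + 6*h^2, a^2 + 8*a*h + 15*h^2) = a + 3*h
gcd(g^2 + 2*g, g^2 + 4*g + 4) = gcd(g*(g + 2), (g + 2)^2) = g + 2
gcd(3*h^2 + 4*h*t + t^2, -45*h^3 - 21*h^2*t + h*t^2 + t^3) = 3*h + t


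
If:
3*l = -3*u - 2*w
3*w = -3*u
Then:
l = w/3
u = -w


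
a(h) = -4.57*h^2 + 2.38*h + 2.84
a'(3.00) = -25.04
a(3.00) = -31.15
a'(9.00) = -79.88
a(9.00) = -345.91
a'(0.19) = 0.64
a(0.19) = 3.13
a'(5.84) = -51.00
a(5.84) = -139.12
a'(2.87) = -23.85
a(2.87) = -27.97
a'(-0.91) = 10.70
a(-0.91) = -3.11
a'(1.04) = -7.13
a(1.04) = 0.37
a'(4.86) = -42.04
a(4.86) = -93.53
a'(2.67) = -22.02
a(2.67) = -23.38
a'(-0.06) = 2.93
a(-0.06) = 2.68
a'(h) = 2.38 - 9.14*h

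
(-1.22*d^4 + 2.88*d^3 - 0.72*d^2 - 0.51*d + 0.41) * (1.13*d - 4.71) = -1.3786*d^5 + 9.0006*d^4 - 14.3784*d^3 + 2.8149*d^2 + 2.8654*d - 1.9311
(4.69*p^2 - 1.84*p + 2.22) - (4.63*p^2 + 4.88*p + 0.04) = 0.0600000000000005*p^2 - 6.72*p + 2.18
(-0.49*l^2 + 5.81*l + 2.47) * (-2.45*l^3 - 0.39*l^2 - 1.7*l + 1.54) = 1.2005*l^5 - 14.0434*l^4 - 7.4844*l^3 - 11.5949*l^2 + 4.7484*l + 3.8038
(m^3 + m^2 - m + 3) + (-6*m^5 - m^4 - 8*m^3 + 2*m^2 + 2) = -6*m^5 - m^4 - 7*m^3 + 3*m^2 - m + 5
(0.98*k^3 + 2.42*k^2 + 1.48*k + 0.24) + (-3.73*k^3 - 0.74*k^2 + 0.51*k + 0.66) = -2.75*k^3 + 1.68*k^2 + 1.99*k + 0.9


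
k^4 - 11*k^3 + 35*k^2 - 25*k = k*(k - 5)^2*(k - 1)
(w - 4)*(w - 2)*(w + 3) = w^3 - 3*w^2 - 10*w + 24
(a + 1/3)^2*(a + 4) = a^3 + 14*a^2/3 + 25*a/9 + 4/9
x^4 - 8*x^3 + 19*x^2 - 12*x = x*(x - 4)*(x - 3)*(x - 1)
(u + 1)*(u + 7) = u^2 + 8*u + 7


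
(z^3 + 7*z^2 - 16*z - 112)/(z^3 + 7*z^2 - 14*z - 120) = (z^2 + 11*z + 28)/(z^2 + 11*z + 30)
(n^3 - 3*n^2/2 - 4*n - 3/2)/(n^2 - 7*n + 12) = (2*n^2 + 3*n + 1)/(2*(n - 4))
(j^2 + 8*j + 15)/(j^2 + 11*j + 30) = (j + 3)/(j + 6)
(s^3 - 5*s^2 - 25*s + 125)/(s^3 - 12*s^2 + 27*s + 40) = (s^2 - 25)/(s^2 - 7*s - 8)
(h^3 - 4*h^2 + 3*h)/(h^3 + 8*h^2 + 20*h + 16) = h*(h^2 - 4*h + 3)/(h^3 + 8*h^2 + 20*h + 16)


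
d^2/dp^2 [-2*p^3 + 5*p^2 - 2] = 10 - 12*p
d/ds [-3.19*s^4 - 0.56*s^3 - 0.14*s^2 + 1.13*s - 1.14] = -12.76*s^3 - 1.68*s^2 - 0.28*s + 1.13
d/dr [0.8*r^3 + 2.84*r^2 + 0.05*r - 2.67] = 2.4*r^2 + 5.68*r + 0.05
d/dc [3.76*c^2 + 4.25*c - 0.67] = 7.52*c + 4.25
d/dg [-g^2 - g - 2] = -2*g - 1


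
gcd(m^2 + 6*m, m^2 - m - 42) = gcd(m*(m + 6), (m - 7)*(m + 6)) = m + 6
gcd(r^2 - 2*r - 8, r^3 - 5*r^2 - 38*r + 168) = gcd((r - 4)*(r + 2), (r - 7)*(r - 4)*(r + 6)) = r - 4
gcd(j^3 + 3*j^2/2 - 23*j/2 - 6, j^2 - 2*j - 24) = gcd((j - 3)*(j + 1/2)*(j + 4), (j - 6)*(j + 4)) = j + 4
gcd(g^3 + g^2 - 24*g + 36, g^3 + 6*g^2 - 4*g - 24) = g^2 + 4*g - 12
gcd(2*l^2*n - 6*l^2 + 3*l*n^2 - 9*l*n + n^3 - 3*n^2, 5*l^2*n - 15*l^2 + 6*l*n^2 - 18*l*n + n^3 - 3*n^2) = l*n - 3*l + n^2 - 3*n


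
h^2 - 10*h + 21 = (h - 7)*(h - 3)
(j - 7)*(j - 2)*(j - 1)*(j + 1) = j^4 - 9*j^3 + 13*j^2 + 9*j - 14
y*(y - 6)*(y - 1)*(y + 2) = y^4 - 5*y^3 - 8*y^2 + 12*y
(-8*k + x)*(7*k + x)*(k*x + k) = -56*k^3*x - 56*k^3 - k^2*x^2 - k^2*x + k*x^3 + k*x^2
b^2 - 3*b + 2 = (b - 2)*(b - 1)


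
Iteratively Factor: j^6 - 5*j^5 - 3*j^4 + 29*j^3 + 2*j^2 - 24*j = (j)*(j^5 - 5*j^4 - 3*j^3 + 29*j^2 + 2*j - 24) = j*(j - 3)*(j^4 - 2*j^3 - 9*j^2 + 2*j + 8) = j*(j - 3)*(j + 2)*(j^3 - 4*j^2 - j + 4) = j*(j - 3)*(j - 1)*(j + 2)*(j^2 - 3*j - 4) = j*(j - 4)*(j - 3)*(j - 1)*(j + 2)*(j + 1)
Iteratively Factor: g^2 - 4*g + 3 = (g - 3)*(g - 1)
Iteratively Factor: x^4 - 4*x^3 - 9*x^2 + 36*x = (x - 4)*(x^3 - 9*x) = x*(x - 4)*(x^2 - 9) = x*(x - 4)*(x - 3)*(x + 3)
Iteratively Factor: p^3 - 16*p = (p)*(p^2 - 16) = p*(p + 4)*(p - 4)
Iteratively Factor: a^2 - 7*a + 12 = (a - 3)*(a - 4)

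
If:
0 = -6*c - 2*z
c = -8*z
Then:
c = 0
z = 0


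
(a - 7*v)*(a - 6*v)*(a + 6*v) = a^3 - 7*a^2*v - 36*a*v^2 + 252*v^3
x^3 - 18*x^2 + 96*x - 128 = (x - 8)^2*(x - 2)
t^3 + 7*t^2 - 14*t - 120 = (t - 4)*(t + 5)*(t + 6)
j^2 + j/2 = j*(j + 1/2)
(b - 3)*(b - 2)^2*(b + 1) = b^4 - 6*b^3 + 9*b^2 + 4*b - 12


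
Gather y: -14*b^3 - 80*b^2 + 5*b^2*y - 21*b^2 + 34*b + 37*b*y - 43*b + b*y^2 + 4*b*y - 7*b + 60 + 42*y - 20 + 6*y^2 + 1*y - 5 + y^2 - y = -14*b^3 - 101*b^2 - 16*b + y^2*(b + 7) + y*(5*b^2 + 41*b + 42) + 35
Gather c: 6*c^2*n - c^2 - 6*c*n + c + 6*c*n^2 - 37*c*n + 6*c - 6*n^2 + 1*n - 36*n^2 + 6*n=c^2*(6*n - 1) + c*(6*n^2 - 43*n + 7) - 42*n^2 + 7*n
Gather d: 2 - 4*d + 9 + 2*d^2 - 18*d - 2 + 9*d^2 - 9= 11*d^2 - 22*d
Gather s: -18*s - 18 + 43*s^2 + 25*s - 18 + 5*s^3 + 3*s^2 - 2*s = 5*s^3 + 46*s^2 + 5*s - 36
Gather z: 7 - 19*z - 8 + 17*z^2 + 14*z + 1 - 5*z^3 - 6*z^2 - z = -5*z^3 + 11*z^2 - 6*z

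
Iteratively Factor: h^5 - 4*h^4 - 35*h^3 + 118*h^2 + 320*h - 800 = (h - 5)*(h^4 + h^3 - 30*h^2 - 32*h + 160) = (h - 5)^2*(h^3 + 6*h^2 - 32) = (h - 5)^2*(h - 2)*(h^2 + 8*h + 16) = (h - 5)^2*(h - 2)*(h + 4)*(h + 4)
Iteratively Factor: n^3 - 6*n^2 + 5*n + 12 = (n - 4)*(n^2 - 2*n - 3) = (n - 4)*(n + 1)*(n - 3)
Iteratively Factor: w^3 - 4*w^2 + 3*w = (w - 3)*(w^2 - w) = w*(w - 3)*(w - 1)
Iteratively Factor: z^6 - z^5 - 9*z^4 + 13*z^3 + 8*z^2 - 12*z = (z + 3)*(z^5 - 4*z^4 + 3*z^3 + 4*z^2 - 4*z) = (z - 1)*(z + 3)*(z^4 - 3*z^3 + 4*z) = (z - 1)*(z + 1)*(z + 3)*(z^3 - 4*z^2 + 4*z) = z*(z - 1)*(z + 1)*(z + 3)*(z^2 - 4*z + 4) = z*(z - 2)*(z - 1)*(z + 1)*(z + 3)*(z - 2)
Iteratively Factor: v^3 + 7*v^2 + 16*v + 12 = (v + 3)*(v^2 + 4*v + 4) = (v + 2)*(v + 3)*(v + 2)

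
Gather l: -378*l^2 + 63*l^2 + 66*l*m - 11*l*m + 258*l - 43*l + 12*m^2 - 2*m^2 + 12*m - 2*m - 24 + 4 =-315*l^2 + l*(55*m + 215) + 10*m^2 + 10*m - 20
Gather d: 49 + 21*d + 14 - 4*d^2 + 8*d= -4*d^2 + 29*d + 63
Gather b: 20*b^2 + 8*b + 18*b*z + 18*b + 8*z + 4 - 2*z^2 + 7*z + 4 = 20*b^2 + b*(18*z + 26) - 2*z^2 + 15*z + 8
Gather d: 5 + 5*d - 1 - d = 4*d + 4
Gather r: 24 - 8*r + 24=48 - 8*r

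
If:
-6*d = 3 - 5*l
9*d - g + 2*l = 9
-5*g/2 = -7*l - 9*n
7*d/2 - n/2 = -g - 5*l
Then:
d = 209/1187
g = -6876/1187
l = 963/1187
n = -2659/1187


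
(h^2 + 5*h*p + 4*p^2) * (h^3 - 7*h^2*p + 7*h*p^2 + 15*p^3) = h^5 - 2*h^4*p - 24*h^3*p^2 + 22*h^2*p^3 + 103*h*p^4 + 60*p^5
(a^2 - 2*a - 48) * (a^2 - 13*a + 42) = a^4 - 15*a^3 + 20*a^2 + 540*a - 2016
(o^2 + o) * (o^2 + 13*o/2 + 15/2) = o^4 + 15*o^3/2 + 14*o^2 + 15*o/2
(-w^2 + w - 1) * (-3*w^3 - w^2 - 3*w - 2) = 3*w^5 - 2*w^4 + 5*w^3 + w + 2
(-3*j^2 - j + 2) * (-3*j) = 9*j^3 + 3*j^2 - 6*j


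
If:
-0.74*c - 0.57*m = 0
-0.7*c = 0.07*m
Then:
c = 0.00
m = 0.00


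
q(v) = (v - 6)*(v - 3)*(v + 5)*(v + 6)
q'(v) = (v - 6)*(v - 3)*(v + 5) + (v - 6)*(v - 3)*(v + 6) + (v - 6)*(v + 5)*(v + 6) + (v - 3)*(v + 5)*(v + 6) = 4*v^3 + 6*v^2 - 102*v - 72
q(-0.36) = 559.23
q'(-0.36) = -34.69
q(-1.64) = 519.32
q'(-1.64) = 93.77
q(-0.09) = 546.07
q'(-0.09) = -62.77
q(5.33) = -182.71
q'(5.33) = 160.47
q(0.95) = 428.10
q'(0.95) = -160.06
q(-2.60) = 392.99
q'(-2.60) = 163.46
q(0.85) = 443.70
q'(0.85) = -151.91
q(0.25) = 518.85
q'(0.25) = -97.06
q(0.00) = 540.00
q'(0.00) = -72.00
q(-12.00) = 11340.00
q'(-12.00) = -4896.00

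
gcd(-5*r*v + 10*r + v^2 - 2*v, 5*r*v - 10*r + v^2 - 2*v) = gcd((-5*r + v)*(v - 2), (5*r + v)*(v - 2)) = v - 2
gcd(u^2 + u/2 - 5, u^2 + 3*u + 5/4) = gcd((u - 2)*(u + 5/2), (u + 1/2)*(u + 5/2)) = u + 5/2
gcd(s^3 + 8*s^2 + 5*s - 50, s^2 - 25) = s + 5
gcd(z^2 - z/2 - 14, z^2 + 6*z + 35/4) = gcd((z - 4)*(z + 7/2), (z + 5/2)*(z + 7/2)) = z + 7/2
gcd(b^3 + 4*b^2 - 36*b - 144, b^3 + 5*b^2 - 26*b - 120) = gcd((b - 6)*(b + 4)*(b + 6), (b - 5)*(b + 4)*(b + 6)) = b^2 + 10*b + 24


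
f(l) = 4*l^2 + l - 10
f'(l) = 8*l + 1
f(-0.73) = -8.60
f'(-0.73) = -4.84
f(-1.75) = 0.50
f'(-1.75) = -13.00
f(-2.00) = 4.00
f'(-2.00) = -15.00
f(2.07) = 9.21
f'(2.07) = 17.56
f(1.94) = 6.99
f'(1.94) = 16.52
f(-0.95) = -7.34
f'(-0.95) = -6.60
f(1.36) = -1.24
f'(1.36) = 11.88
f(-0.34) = -9.88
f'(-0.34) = -1.72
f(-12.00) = 554.00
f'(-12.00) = -95.00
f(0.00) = -10.00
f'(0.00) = 1.00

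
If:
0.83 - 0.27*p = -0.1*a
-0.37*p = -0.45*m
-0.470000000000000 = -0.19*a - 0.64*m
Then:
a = -2.98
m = 1.62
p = 1.97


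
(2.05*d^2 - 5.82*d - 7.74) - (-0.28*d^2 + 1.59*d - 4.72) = 2.33*d^2 - 7.41*d - 3.02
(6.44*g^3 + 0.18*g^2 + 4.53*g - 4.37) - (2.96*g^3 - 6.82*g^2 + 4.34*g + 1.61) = 3.48*g^3 + 7.0*g^2 + 0.19*g - 5.98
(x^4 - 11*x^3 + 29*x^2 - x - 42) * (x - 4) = x^5 - 15*x^4 + 73*x^3 - 117*x^2 - 38*x + 168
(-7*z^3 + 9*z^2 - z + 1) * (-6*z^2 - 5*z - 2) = 42*z^5 - 19*z^4 - 25*z^3 - 19*z^2 - 3*z - 2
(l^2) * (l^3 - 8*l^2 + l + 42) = l^5 - 8*l^4 + l^3 + 42*l^2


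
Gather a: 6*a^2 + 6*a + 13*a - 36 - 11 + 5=6*a^2 + 19*a - 42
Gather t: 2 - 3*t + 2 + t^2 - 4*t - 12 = t^2 - 7*t - 8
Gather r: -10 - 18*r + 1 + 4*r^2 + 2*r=4*r^2 - 16*r - 9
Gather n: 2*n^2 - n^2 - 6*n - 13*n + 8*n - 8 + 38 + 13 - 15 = n^2 - 11*n + 28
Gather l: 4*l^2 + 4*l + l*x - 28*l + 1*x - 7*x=4*l^2 + l*(x - 24) - 6*x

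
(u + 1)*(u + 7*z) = u^2 + 7*u*z + u + 7*z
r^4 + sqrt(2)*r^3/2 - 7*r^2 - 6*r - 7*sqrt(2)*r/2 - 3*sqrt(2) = (r - 3)*(r + 1)*(r + 2)*(r + sqrt(2)/2)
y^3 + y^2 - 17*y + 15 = (y - 3)*(y - 1)*(y + 5)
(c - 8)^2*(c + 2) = c^3 - 14*c^2 + 32*c + 128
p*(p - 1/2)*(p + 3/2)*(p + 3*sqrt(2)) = p^4 + p^3 + 3*sqrt(2)*p^3 - 3*p^2/4 + 3*sqrt(2)*p^2 - 9*sqrt(2)*p/4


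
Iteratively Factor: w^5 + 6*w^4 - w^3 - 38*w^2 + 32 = (w - 2)*(w^4 + 8*w^3 + 15*w^2 - 8*w - 16) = (w - 2)*(w - 1)*(w^3 + 9*w^2 + 24*w + 16) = (w - 2)*(w - 1)*(w + 1)*(w^2 + 8*w + 16) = (w - 2)*(w - 1)*(w + 1)*(w + 4)*(w + 4)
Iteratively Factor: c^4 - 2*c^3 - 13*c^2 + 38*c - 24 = (c - 1)*(c^3 - c^2 - 14*c + 24) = (c - 3)*(c - 1)*(c^2 + 2*c - 8) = (c - 3)*(c - 2)*(c - 1)*(c + 4)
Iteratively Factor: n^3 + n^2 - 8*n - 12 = (n + 2)*(n^2 - n - 6) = (n - 3)*(n + 2)*(n + 2)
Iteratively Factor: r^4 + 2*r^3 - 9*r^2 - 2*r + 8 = (r - 2)*(r^3 + 4*r^2 - r - 4) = (r - 2)*(r - 1)*(r^2 + 5*r + 4) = (r - 2)*(r - 1)*(r + 1)*(r + 4)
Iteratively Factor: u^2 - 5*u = (u - 5)*(u)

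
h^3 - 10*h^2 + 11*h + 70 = (h - 7)*(h - 5)*(h + 2)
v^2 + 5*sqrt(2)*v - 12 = (v - sqrt(2))*(v + 6*sqrt(2))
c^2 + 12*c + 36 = (c + 6)^2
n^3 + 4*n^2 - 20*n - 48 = (n - 4)*(n + 2)*(n + 6)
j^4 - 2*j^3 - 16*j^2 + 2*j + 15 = (j - 5)*(j - 1)*(j + 1)*(j + 3)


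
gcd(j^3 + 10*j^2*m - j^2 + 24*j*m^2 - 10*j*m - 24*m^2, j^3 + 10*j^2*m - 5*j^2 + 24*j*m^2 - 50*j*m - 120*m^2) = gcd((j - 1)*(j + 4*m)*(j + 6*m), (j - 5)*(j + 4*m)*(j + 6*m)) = j^2 + 10*j*m + 24*m^2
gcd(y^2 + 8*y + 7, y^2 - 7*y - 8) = y + 1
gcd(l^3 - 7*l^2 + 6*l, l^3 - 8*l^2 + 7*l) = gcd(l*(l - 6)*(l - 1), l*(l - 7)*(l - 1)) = l^2 - l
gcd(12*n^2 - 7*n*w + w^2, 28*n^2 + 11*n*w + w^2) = 1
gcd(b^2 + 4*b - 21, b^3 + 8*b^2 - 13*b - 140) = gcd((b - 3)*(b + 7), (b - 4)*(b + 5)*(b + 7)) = b + 7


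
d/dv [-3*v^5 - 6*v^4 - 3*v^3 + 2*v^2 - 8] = v*(-15*v^3 - 24*v^2 - 9*v + 4)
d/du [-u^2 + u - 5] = 1 - 2*u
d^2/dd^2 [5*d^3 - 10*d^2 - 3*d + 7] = 30*d - 20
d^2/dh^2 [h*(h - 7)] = 2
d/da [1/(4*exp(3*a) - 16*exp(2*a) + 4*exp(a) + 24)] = (-3*exp(2*a) + 8*exp(a) - 1)*exp(a)/(4*(exp(3*a) - 4*exp(2*a) + exp(a) + 6)^2)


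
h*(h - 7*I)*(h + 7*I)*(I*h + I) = I*h^4 + I*h^3 + 49*I*h^2 + 49*I*h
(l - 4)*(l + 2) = l^2 - 2*l - 8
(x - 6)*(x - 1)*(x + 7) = x^3 - 43*x + 42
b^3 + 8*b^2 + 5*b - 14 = (b - 1)*(b + 2)*(b + 7)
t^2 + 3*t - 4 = (t - 1)*(t + 4)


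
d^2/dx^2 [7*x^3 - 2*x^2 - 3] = 42*x - 4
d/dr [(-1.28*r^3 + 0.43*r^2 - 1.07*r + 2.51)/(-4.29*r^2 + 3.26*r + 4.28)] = (5.4912*r^4 - 8.3456*r^3 - 19.6237*r^2 + 25.2166*r - 12.7622)/(18.4041*r^4 - 27.9708*r^3 - 26.0948*r^2 + 27.9056*r + 18.3184)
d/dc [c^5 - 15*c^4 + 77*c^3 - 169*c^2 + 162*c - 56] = 5*c^4 - 60*c^3 + 231*c^2 - 338*c + 162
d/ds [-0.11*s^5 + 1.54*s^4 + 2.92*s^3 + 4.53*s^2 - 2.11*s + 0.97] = -0.55*s^4 + 6.16*s^3 + 8.76*s^2 + 9.06*s - 2.11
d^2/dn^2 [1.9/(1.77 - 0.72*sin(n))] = (0.98496*sin(n)^2 + 2.42136*sin(n) - 1.96992)/(0.72*sin(n) - 1.77)^3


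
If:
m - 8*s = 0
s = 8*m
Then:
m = 0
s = 0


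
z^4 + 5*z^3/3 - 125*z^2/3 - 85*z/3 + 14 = (z - 6)*(z - 1/3)*(z + 1)*(z + 7)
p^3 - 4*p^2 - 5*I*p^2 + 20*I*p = p*(p - 4)*(p - 5*I)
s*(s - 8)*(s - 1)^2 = s^4 - 10*s^3 + 17*s^2 - 8*s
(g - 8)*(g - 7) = g^2 - 15*g + 56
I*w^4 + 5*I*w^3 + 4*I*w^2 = w^2*(w + 4)*(I*w + I)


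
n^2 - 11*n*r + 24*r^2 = (n - 8*r)*(n - 3*r)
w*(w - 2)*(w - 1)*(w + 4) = w^4 + w^3 - 10*w^2 + 8*w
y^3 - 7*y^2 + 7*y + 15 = (y - 5)*(y - 3)*(y + 1)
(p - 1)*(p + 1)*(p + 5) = p^3 + 5*p^2 - p - 5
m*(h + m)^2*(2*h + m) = 2*h^3*m + 5*h^2*m^2 + 4*h*m^3 + m^4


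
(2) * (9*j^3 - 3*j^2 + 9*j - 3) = 18*j^3 - 6*j^2 + 18*j - 6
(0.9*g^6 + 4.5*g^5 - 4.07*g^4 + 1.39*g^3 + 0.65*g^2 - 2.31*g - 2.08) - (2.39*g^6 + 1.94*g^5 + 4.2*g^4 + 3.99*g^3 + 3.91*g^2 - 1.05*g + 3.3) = -1.49*g^6 + 2.56*g^5 - 8.27*g^4 - 2.6*g^3 - 3.26*g^2 - 1.26*g - 5.38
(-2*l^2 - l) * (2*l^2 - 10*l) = -4*l^4 + 18*l^3 + 10*l^2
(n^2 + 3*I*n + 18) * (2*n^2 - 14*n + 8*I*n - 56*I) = 2*n^4 - 14*n^3 + 14*I*n^3 + 12*n^2 - 98*I*n^2 - 84*n + 144*I*n - 1008*I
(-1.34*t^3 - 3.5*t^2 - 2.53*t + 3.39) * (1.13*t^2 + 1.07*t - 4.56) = -1.5142*t^5 - 5.3888*t^4 - 0.493499999999999*t^3 + 17.0836*t^2 + 15.1641*t - 15.4584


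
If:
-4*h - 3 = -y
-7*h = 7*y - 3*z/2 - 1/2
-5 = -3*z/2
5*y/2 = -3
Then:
No Solution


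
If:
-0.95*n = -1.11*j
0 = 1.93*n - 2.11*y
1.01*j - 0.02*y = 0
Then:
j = 0.00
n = 0.00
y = 0.00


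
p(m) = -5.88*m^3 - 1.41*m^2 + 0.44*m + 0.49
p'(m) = -17.64*m^2 - 2.82*m + 0.44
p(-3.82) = 306.00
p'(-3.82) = -246.20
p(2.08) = -57.61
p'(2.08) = -81.74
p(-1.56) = 18.70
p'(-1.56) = -38.09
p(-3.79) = 298.68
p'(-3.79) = -242.25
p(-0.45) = 0.54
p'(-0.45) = -1.86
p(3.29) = -222.72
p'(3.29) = -199.77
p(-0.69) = 1.45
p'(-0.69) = -6.01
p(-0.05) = 0.47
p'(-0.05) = 0.54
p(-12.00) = 9952.81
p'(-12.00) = -2505.88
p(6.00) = -1317.71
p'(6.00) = -651.52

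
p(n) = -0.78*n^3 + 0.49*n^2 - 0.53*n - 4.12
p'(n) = -2.34*n^2 + 0.98*n - 0.53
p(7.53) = -313.35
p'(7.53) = -125.83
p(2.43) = -13.71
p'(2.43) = -11.97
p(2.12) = -10.47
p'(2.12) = -8.97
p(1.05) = -5.04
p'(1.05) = -2.08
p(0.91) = -4.78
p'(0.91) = -1.58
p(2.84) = -19.54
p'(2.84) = -16.62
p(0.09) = -4.16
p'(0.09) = -0.46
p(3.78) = -41.25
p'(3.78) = -30.26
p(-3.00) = 22.94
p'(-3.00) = -24.53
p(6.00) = -158.14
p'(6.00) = -78.89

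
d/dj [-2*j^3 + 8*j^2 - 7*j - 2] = -6*j^2 + 16*j - 7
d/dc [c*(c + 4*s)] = 2*c + 4*s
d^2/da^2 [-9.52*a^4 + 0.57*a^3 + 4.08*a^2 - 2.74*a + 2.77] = -114.24*a^2 + 3.42*a + 8.16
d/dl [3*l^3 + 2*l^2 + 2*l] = 9*l^2 + 4*l + 2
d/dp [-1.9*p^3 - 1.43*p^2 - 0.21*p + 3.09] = -5.7*p^2 - 2.86*p - 0.21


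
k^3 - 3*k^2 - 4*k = k*(k - 4)*(k + 1)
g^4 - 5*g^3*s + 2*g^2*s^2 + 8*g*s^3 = g*(g - 4*s)*(g - 2*s)*(g + s)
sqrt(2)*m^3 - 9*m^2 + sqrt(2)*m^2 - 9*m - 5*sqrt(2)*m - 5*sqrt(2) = (m + 1)*(m - 5*sqrt(2))*(sqrt(2)*m + 1)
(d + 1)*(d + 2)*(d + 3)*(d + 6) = d^4 + 12*d^3 + 47*d^2 + 72*d + 36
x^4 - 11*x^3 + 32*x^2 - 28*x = x*(x - 7)*(x - 2)^2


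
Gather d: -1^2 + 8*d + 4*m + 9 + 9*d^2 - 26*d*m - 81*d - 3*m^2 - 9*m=9*d^2 + d*(-26*m - 73) - 3*m^2 - 5*m + 8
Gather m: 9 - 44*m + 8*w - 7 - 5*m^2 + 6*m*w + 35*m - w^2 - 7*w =-5*m^2 + m*(6*w - 9) - w^2 + w + 2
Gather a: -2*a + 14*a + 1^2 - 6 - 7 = 12*a - 12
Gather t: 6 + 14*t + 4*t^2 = 4*t^2 + 14*t + 6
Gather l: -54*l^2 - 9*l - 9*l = -54*l^2 - 18*l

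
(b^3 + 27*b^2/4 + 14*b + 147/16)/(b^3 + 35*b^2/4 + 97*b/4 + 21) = (b^2 + 5*b + 21/4)/(b^2 + 7*b + 12)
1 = 1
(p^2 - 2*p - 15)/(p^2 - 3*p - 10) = (p + 3)/(p + 2)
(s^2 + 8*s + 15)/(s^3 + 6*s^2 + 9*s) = (s + 5)/(s*(s + 3))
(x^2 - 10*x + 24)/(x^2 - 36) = (x - 4)/(x + 6)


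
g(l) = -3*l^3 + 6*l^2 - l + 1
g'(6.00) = -253.00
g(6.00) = -437.00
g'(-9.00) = -838.00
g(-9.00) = 2683.00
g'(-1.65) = -45.30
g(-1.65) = 32.46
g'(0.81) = 2.82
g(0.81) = 2.53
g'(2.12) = -16.01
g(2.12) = -2.74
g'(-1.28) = -31.11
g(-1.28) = 18.40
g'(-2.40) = -81.64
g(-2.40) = 79.43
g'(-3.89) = -183.87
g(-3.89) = 272.27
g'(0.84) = 2.73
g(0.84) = 2.62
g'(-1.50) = -39.25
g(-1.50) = 26.12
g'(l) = -9*l^2 + 12*l - 1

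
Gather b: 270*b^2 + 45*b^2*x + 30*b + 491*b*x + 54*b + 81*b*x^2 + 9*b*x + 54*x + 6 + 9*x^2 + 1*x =b^2*(45*x + 270) + b*(81*x^2 + 500*x + 84) + 9*x^2 + 55*x + 6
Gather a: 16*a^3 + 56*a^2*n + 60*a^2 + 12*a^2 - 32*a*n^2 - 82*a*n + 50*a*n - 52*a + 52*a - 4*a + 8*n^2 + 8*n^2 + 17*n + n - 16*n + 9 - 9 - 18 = 16*a^3 + a^2*(56*n + 72) + a*(-32*n^2 - 32*n - 4) + 16*n^2 + 2*n - 18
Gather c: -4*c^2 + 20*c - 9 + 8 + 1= -4*c^2 + 20*c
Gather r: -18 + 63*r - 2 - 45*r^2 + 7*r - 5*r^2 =-50*r^2 + 70*r - 20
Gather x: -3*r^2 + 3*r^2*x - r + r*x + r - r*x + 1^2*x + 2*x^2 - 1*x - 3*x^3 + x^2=3*r^2*x - 3*r^2 - 3*x^3 + 3*x^2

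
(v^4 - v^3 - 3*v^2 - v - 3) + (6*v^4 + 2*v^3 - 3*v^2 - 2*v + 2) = 7*v^4 + v^3 - 6*v^2 - 3*v - 1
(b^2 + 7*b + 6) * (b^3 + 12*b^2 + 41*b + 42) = b^5 + 19*b^4 + 131*b^3 + 401*b^2 + 540*b + 252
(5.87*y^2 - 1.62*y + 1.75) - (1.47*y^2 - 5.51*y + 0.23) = 4.4*y^2 + 3.89*y + 1.52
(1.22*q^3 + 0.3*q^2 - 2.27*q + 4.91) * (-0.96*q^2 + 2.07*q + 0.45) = -1.1712*q^5 + 2.2374*q^4 + 3.3492*q^3 - 9.2775*q^2 + 9.1422*q + 2.2095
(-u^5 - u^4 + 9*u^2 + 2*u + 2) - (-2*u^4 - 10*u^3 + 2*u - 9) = -u^5 + u^4 + 10*u^3 + 9*u^2 + 11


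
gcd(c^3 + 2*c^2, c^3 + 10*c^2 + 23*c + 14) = c + 2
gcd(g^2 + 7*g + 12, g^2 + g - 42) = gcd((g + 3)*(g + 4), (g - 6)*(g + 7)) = 1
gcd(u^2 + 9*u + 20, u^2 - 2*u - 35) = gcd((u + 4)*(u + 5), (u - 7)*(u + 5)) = u + 5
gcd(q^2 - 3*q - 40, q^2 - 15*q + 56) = q - 8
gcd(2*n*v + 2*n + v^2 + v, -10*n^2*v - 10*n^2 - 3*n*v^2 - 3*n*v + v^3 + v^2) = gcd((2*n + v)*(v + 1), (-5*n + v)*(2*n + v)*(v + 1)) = 2*n*v + 2*n + v^2 + v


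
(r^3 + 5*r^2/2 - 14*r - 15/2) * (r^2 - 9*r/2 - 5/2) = r^5 - 2*r^4 - 111*r^3/4 + 197*r^2/4 + 275*r/4 + 75/4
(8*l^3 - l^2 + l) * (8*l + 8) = 64*l^4 + 56*l^3 + 8*l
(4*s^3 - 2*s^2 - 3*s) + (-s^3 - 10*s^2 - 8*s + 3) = 3*s^3 - 12*s^2 - 11*s + 3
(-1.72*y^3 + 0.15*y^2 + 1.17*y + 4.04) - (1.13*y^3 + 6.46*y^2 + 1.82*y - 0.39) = -2.85*y^3 - 6.31*y^2 - 0.65*y + 4.43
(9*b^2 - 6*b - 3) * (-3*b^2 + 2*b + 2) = -27*b^4 + 36*b^3 + 15*b^2 - 18*b - 6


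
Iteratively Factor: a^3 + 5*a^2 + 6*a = (a + 3)*(a^2 + 2*a) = (a + 2)*(a + 3)*(a)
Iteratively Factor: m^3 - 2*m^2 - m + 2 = (m - 2)*(m^2 - 1) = (m - 2)*(m - 1)*(m + 1)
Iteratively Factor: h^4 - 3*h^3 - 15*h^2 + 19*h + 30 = (h + 3)*(h^3 - 6*h^2 + 3*h + 10) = (h - 5)*(h + 3)*(h^2 - h - 2) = (h - 5)*(h + 1)*(h + 3)*(h - 2)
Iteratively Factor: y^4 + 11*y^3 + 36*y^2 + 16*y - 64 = (y + 4)*(y^3 + 7*y^2 + 8*y - 16) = (y - 1)*(y + 4)*(y^2 + 8*y + 16) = (y - 1)*(y + 4)^2*(y + 4)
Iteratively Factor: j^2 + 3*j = (j + 3)*(j)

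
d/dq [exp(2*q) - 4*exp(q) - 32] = 2*(exp(q) - 2)*exp(q)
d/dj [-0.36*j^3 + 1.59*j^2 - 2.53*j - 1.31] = -1.08*j^2 + 3.18*j - 2.53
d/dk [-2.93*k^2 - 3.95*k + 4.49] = -5.86*k - 3.95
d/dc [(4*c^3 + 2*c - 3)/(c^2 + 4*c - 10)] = 2*(2*c^4 + 16*c^3 - 61*c^2 + 3*c - 4)/(c^4 + 8*c^3 - 4*c^2 - 80*c + 100)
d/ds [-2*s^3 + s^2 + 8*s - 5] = -6*s^2 + 2*s + 8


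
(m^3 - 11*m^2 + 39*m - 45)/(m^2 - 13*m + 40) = (m^2 - 6*m + 9)/(m - 8)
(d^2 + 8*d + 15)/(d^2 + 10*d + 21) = (d + 5)/(d + 7)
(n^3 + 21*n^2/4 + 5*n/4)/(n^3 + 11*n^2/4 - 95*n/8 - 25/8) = 2*n/(2*n - 5)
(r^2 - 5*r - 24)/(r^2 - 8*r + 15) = (r^2 - 5*r - 24)/(r^2 - 8*r + 15)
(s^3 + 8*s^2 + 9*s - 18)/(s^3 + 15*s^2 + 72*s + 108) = (s - 1)/(s + 6)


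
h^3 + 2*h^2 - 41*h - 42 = (h - 6)*(h + 1)*(h + 7)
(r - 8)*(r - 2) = r^2 - 10*r + 16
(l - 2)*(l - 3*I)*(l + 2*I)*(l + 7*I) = l^4 - 2*l^3 + 6*I*l^3 + 13*l^2 - 12*I*l^2 - 26*l + 42*I*l - 84*I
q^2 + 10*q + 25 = (q + 5)^2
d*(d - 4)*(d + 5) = d^3 + d^2 - 20*d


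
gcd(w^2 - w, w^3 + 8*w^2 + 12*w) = w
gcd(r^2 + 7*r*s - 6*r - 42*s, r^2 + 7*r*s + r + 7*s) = r + 7*s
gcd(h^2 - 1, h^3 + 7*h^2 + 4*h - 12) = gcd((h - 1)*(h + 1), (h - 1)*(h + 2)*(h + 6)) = h - 1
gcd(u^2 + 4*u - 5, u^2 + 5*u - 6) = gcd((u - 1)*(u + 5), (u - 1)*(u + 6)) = u - 1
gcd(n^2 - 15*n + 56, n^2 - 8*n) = n - 8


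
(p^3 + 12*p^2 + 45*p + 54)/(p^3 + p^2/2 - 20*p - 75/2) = 2*(p^2 + 9*p + 18)/(2*p^2 - 5*p - 25)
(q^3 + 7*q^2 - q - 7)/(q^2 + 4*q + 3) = (q^2 + 6*q - 7)/(q + 3)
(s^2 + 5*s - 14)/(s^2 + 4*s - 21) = (s - 2)/(s - 3)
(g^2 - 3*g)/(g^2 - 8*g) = (g - 3)/(g - 8)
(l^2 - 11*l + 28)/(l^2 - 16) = (l - 7)/(l + 4)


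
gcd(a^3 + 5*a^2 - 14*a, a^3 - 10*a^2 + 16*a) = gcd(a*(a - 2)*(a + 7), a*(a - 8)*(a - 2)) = a^2 - 2*a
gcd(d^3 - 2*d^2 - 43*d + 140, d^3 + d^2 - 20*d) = d - 4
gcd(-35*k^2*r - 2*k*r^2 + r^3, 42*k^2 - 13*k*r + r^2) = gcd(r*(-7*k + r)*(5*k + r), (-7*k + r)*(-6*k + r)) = -7*k + r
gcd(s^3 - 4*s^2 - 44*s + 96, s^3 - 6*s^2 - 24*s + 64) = s^2 - 10*s + 16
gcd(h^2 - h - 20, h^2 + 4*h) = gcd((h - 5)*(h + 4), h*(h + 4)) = h + 4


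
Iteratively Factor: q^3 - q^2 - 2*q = (q - 2)*(q^2 + q) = q*(q - 2)*(q + 1)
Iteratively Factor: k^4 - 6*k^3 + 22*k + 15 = (k - 5)*(k^3 - k^2 - 5*k - 3) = (k - 5)*(k + 1)*(k^2 - 2*k - 3) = (k - 5)*(k + 1)^2*(k - 3)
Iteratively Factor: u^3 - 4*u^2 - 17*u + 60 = (u + 4)*(u^2 - 8*u + 15) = (u - 3)*(u + 4)*(u - 5)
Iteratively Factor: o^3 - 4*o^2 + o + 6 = (o - 2)*(o^2 - 2*o - 3) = (o - 3)*(o - 2)*(o + 1)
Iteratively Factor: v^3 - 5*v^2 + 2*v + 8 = (v - 2)*(v^2 - 3*v - 4) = (v - 4)*(v - 2)*(v + 1)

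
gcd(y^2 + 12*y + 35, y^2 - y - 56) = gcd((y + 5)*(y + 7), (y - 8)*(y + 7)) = y + 7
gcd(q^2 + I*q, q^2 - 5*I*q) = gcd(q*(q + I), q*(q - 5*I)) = q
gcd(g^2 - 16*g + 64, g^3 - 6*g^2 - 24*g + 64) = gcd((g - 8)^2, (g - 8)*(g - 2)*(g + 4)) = g - 8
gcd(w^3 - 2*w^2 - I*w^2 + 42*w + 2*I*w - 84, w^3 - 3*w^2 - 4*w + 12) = w - 2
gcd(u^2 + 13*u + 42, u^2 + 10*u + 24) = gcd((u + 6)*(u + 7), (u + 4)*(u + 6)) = u + 6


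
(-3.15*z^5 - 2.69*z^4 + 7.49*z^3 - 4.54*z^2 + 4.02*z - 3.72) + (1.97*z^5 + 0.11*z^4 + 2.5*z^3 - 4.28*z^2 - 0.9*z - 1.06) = -1.18*z^5 - 2.58*z^4 + 9.99*z^3 - 8.82*z^2 + 3.12*z - 4.78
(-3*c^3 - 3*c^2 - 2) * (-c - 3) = 3*c^4 + 12*c^3 + 9*c^2 + 2*c + 6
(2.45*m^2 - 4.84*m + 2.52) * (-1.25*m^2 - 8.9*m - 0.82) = -3.0625*m^4 - 15.755*m^3 + 37.917*m^2 - 18.4592*m - 2.0664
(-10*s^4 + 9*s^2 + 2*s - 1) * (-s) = 10*s^5 - 9*s^3 - 2*s^2 + s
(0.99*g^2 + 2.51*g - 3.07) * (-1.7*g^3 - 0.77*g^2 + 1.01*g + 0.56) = -1.683*g^5 - 5.0293*g^4 + 4.2862*g^3 + 5.4534*g^2 - 1.6951*g - 1.7192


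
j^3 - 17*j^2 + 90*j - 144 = (j - 8)*(j - 6)*(j - 3)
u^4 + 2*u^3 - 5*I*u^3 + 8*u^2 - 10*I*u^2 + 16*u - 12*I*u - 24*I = (u + 2)*(u - 6*I)*(u - I)*(u + 2*I)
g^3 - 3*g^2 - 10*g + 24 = (g - 4)*(g - 2)*(g + 3)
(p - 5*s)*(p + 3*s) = p^2 - 2*p*s - 15*s^2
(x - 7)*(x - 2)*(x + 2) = x^3 - 7*x^2 - 4*x + 28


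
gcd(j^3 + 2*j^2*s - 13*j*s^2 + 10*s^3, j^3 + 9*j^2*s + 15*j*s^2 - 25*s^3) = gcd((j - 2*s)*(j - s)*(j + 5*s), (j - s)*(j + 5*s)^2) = -j^2 - 4*j*s + 5*s^2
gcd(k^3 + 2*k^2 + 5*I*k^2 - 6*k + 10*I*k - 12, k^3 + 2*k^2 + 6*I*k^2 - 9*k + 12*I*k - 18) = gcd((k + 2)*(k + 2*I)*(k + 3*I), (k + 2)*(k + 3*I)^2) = k^2 + k*(2 + 3*I) + 6*I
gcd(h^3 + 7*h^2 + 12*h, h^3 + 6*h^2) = h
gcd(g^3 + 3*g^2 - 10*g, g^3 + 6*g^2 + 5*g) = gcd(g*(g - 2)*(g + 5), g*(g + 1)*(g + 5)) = g^2 + 5*g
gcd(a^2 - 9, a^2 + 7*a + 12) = a + 3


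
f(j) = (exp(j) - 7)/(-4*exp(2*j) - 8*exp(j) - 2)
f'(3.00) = 0.00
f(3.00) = -0.00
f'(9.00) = 0.00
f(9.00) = 0.00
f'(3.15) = 0.00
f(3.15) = -0.01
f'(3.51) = 0.00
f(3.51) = -0.01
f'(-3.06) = -0.50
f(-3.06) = 2.92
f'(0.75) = -0.25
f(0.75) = 0.13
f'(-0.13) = -0.62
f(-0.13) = 0.51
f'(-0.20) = -0.66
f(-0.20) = 0.55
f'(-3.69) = -0.31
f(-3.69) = 3.17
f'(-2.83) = -0.59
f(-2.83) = 2.79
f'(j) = (exp(j) - 7)*(8*exp(2*j) + 8*exp(j))/(-4*exp(2*j) - 8*exp(j) - 2)^2 + exp(j)/(-4*exp(2*j) - 8*exp(j) - 2)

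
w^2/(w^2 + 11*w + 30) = w^2/(w^2 + 11*w + 30)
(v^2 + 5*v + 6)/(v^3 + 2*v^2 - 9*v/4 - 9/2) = 4*(v + 3)/(4*v^2 - 9)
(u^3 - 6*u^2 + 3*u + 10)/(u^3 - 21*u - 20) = (u - 2)/(u + 4)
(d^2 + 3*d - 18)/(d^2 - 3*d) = (d + 6)/d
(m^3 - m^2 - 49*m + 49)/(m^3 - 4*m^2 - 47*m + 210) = (m^2 - 8*m + 7)/(m^2 - 11*m + 30)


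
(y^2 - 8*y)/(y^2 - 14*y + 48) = y/(y - 6)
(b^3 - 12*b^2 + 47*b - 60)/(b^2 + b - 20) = (b^2 - 8*b + 15)/(b + 5)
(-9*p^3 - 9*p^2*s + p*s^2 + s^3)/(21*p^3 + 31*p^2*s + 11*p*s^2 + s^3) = (-3*p + s)/(7*p + s)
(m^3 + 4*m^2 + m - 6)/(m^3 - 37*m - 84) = (m^2 + m - 2)/(m^2 - 3*m - 28)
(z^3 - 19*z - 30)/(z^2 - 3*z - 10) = z + 3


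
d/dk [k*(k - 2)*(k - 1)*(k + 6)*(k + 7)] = 5*k^4 + 40*k^3 + 15*k^2 - 200*k + 84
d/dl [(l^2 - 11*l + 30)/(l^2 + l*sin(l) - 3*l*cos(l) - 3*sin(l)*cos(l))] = ((2*l - 11)*(l^2 + l*sin(l) - 3*l*cos(l) - 3*sin(2*l)/2) + (-l^2 + 11*l - 30)*(3*l*sin(l) + l*cos(l) + 2*l + sin(l) - 3*cos(l) - 3*cos(2*l)))/((l + sin(l))^2*(l - 3*cos(l))^2)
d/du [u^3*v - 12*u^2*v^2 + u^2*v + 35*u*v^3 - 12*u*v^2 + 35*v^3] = v*(3*u^2 - 24*u*v + 2*u + 35*v^2 - 12*v)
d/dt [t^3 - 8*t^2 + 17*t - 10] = 3*t^2 - 16*t + 17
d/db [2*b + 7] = 2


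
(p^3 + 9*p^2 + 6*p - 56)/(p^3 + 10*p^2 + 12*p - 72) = (p^2 + 11*p + 28)/(p^2 + 12*p + 36)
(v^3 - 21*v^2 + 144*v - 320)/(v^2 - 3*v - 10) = (v^2 - 16*v + 64)/(v + 2)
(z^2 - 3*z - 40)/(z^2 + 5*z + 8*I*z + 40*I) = (z - 8)/(z + 8*I)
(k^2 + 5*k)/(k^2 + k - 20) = k/(k - 4)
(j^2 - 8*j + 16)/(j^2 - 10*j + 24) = (j - 4)/(j - 6)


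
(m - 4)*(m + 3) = m^2 - m - 12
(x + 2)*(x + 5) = x^2 + 7*x + 10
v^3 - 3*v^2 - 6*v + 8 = (v - 4)*(v - 1)*(v + 2)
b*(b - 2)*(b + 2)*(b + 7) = b^4 + 7*b^3 - 4*b^2 - 28*b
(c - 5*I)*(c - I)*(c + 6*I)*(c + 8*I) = c^4 + 8*I*c^3 + 31*c^2 + 218*I*c + 240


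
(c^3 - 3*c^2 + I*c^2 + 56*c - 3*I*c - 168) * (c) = c^4 - 3*c^3 + I*c^3 + 56*c^2 - 3*I*c^2 - 168*c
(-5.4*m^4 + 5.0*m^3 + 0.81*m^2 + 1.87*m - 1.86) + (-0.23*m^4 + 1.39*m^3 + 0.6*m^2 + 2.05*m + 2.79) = -5.63*m^4 + 6.39*m^3 + 1.41*m^2 + 3.92*m + 0.93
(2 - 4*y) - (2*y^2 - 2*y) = -2*y^2 - 2*y + 2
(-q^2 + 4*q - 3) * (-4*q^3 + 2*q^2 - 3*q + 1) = 4*q^5 - 18*q^4 + 23*q^3 - 19*q^2 + 13*q - 3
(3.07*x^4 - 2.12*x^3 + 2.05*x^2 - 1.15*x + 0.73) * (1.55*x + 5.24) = 4.7585*x^5 + 12.8008*x^4 - 7.9313*x^3 + 8.9595*x^2 - 4.8945*x + 3.8252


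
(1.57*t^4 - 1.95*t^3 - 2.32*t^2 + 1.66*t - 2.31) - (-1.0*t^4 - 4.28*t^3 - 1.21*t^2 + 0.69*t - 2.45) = 2.57*t^4 + 2.33*t^3 - 1.11*t^2 + 0.97*t + 0.14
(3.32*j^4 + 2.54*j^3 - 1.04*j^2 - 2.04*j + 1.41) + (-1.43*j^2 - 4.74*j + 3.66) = 3.32*j^4 + 2.54*j^3 - 2.47*j^2 - 6.78*j + 5.07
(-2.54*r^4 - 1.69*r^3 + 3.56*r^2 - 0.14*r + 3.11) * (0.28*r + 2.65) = -0.7112*r^5 - 7.2042*r^4 - 3.4817*r^3 + 9.3948*r^2 + 0.4998*r + 8.2415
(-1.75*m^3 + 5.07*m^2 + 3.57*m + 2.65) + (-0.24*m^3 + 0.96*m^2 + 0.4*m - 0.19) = -1.99*m^3 + 6.03*m^2 + 3.97*m + 2.46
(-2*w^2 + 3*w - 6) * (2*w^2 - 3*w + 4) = -4*w^4 + 12*w^3 - 29*w^2 + 30*w - 24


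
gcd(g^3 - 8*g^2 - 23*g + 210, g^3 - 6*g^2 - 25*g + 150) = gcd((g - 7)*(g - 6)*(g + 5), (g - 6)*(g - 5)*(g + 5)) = g^2 - g - 30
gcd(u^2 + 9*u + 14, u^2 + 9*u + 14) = u^2 + 9*u + 14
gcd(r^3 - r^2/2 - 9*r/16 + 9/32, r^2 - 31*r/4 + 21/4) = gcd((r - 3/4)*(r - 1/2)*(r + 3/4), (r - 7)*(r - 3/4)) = r - 3/4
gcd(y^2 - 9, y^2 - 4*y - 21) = y + 3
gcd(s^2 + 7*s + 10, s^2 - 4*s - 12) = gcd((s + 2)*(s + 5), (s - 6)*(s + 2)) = s + 2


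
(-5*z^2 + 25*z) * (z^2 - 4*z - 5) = -5*z^4 + 45*z^3 - 75*z^2 - 125*z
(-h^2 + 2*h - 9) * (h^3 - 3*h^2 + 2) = -h^5 + 5*h^4 - 15*h^3 + 25*h^2 + 4*h - 18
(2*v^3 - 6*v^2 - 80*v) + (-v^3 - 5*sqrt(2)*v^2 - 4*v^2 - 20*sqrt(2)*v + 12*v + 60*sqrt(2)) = v^3 - 10*v^2 - 5*sqrt(2)*v^2 - 68*v - 20*sqrt(2)*v + 60*sqrt(2)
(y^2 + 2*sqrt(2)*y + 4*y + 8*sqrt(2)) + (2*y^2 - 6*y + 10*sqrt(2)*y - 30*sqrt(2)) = 3*y^2 - 2*y + 12*sqrt(2)*y - 22*sqrt(2)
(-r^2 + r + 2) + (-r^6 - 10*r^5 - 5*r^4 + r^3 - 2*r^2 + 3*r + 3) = -r^6 - 10*r^5 - 5*r^4 + r^3 - 3*r^2 + 4*r + 5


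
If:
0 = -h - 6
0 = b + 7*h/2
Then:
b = 21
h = -6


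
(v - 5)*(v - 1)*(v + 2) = v^3 - 4*v^2 - 7*v + 10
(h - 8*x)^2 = h^2 - 16*h*x + 64*x^2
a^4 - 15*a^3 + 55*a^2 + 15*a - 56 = (a - 8)*(a - 7)*(a - 1)*(a + 1)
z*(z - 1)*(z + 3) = z^3 + 2*z^2 - 3*z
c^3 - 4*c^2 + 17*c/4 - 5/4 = (c - 5/2)*(c - 1)*(c - 1/2)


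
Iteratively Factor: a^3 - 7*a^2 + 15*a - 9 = (a - 1)*(a^2 - 6*a + 9) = (a - 3)*(a - 1)*(a - 3)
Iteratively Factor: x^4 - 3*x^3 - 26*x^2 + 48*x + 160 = (x - 4)*(x^3 + x^2 - 22*x - 40) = (x - 5)*(x - 4)*(x^2 + 6*x + 8) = (x - 5)*(x - 4)*(x + 2)*(x + 4)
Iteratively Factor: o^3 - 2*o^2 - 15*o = (o)*(o^2 - 2*o - 15) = o*(o - 5)*(o + 3)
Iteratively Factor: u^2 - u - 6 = (u - 3)*(u + 2)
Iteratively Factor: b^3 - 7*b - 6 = (b + 2)*(b^2 - 2*b - 3) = (b - 3)*(b + 2)*(b + 1)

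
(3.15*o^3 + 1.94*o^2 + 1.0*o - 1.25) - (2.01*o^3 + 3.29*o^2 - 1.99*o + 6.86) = 1.14*o^3 - 1.35*o^2 + 2.99*o - 8.11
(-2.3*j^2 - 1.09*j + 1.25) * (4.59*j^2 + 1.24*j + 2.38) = -10.557*j^4 - 7.8551*j^3 - 1.0881*j^2 - 1.0442*j + 2.975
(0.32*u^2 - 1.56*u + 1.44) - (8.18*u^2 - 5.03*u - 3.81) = -7.86*u^2 + 3.47*u + 5.25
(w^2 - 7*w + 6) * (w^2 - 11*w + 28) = w^4 - 18*w^3 + 111*w^2 - 262*w + 168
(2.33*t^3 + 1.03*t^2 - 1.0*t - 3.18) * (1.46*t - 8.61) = 3.4018*t^4 - 18.5575*t^3 - 10.3283*t^2 + 3.9672*t + 27.3798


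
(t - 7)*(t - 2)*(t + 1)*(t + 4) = t^4 - 4*t^3 - 27*t^2 + 34*t + 56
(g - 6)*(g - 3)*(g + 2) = g^3 - 7*g^2 + 36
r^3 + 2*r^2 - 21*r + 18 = (r - 3)*(r - 1)*(r + 6)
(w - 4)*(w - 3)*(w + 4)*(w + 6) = w^4 + 3*w^3 - 34*w^2 - 48*w + 288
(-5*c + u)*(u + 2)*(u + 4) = -5*c*u^2 - 30*c*u - 40*c + u^3 + 6*u^2 + 8*u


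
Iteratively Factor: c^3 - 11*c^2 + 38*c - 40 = (c - 4)*(c^2 - 7*c + 10) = (c - 5)*(c - 4)*(c - 2)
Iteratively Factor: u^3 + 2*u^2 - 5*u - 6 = (u + 1)*(u^2 + u - 6) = (u - 2)*(u + 1)*(u + 3)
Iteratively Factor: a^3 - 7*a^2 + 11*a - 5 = (a - 1)*(a^2 - 6*a + 5) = (a - 1)^2*(a - 5)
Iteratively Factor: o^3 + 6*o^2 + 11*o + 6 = (o + 2)*(o^2 + 4*o + 3) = (o + 1)*(o + 2)*(o + 3)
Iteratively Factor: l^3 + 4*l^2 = (l)*(l^2 + 4*l) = l*(l + 4)*(l)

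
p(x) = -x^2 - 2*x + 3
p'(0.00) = -2.00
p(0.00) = 3.00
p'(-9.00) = 16.00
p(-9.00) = -60.00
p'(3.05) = -8.10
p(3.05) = -12.40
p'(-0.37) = -1.26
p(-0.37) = 3.60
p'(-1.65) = 1.30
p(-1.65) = 3.58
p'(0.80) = -3.60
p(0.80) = 0.76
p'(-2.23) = 2.46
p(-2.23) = 2.49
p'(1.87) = -5.74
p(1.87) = -4.24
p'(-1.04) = 0.08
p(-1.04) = 4.00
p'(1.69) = -5.38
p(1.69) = -3.24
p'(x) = -2*x - 2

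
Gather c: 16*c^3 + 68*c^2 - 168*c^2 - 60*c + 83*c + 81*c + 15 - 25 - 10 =16*c^3 - 100*c^2 + 104*c - 20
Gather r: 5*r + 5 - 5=5*r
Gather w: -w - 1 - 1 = -w - 2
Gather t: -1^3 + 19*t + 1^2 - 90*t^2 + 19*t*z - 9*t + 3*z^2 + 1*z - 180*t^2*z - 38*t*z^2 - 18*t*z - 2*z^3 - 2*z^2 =t^2*(-180*z - 90) + t*(-38*z^2 + z + 10) - 2*z^3 + z^2 + z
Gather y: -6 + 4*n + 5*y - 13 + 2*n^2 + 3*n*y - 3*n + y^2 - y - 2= 2*n^2 + n + y^2 + y*(3*n + 4) - 21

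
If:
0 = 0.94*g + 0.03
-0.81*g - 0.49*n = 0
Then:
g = -0.03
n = 0.05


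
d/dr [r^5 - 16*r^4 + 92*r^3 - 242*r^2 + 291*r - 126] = 5*r^4 - 64*r^3 + 276*r^2 - 484*r + 291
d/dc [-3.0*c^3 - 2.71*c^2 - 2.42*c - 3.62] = -9.0*c^2 - 5.42*c - 2.42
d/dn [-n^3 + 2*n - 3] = 2 - 3*n^2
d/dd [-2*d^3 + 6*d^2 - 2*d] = -6*d^2 + 12*d - 2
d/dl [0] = 0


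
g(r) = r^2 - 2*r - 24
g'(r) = 2*r - 2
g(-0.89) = -21.43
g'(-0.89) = -3.78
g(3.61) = -18.19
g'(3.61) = 5.22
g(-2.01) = -15.94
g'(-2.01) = -6.02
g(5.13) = -7.94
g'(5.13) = 8.26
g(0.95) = -25.00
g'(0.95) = -0.10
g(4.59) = -12.11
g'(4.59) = 7.18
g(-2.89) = -9.87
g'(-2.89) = -7.78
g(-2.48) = -12.89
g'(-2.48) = -6.96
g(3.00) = -21.00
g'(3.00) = 4.00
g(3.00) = -21.00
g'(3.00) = 4.00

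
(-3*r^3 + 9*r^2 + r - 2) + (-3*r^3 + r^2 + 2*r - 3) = -6*r^3 + 10*r^2 + 3*r - 5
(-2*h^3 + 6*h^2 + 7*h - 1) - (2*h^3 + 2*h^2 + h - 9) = -4*h^3 + 4*h^2 + 6*h + 8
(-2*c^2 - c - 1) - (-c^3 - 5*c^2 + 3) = c^3 + 3*c^2 - c - 4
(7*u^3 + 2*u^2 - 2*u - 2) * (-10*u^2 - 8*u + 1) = -70*u^5 - 76*u^4 + 11*u^3 + 38*u^2 + 14*u - 2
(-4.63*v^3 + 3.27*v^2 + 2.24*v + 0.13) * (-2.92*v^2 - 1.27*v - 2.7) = 13.5196*v^5 - 3.6683*v^4 + 1.8073*v^3 - 12.0534*v^2 - 6.2131*v - 0.351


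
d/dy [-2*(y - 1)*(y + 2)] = -4*y - 2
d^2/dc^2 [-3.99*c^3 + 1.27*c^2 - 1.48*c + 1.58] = 2.54 - 23.94*c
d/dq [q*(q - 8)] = 2*q - 8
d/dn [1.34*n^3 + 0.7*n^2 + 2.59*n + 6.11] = 4.02*n^2 + 1.4*n + 2.59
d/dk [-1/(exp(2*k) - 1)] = 1/(2*sinh(k)^2)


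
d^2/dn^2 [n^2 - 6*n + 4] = 2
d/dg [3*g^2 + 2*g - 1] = 6*g + 2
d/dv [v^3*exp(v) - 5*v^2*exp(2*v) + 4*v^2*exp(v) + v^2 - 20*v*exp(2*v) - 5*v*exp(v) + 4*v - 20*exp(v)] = v^3*exp(v) - 10*v^2*exp(2*v) + 7*v^2*exp(v) - 50*v*exp(2*v) + 3*v*exp(v) + 2*v - 20*exp(2*v) - 25*exp(v) + 4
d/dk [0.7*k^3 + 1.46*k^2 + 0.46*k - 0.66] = 2.1*k^2 + 2.92*k + 0.46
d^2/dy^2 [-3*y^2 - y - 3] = -6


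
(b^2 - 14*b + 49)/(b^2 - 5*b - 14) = (b - 7)/(b + 2)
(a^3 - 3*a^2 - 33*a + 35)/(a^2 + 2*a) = (a^3 - 3*a^2 - 33*a + 35)/(a*(a + 2))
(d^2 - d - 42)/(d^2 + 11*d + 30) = (d - 7)/(d + 5)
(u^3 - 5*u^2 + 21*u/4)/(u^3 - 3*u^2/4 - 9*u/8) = 2*(2*u - 7)/(4*u + 3)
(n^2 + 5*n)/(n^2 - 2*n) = (n + 5)/(n - 2)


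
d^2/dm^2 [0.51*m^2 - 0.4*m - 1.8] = 1.02000000000000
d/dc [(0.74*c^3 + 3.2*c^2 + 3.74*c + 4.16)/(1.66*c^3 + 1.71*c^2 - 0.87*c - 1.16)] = (-4.0466*c^4 - 13.7044*c^3 - 32.4714*c^2 - 21.6512*c - 0.7192)/(2.7556*c^6 + 5.6772*c^5 + 0.0356999999999998*c^4 - 6.8266*c^3 - 3.2103*c^2 + 2.0184*c + 1.3456)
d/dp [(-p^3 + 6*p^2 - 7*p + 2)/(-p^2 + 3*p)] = (p^4 - 6*p^3 + 11*p^2 + 4*p - 6)/(p^2*(p^2 - 6*p + 9))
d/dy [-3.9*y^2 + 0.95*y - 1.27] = 0.95 - 7.8*y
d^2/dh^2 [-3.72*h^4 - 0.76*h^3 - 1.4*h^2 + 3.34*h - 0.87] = -44.64*h^2 - 4.56*h - 2.8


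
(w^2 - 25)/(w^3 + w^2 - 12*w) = (w^2 - 25)/(w*(w^2 + w - 12))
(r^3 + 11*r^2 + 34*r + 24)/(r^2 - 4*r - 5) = (r^2 + 10*r + 24)/(r - 5)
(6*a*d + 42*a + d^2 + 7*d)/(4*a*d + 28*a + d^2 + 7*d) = (6*a + d)/(4*a + d)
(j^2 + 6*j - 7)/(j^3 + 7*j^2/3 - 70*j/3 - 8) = 3*(j^2 + 6*j - 7)/(3*j^3 + 7*j^2 - 70*j - 24)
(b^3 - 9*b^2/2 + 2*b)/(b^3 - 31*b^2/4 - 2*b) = 2*(-2*b^2 + 9*b - 4)/(-4*b^2 + 31*b + 8)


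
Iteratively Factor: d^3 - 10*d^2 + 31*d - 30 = (d - 5)*(d^2 - 5*d + 6) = (d - 5)*(d - 3)*(d - 2)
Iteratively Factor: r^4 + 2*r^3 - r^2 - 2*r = (r + 1)*(r^3 + r^2 - 2*r) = (r + 1)*(r + 2)*(r^2 - r) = r*(r + 1)*(r + 2)*(r - 1)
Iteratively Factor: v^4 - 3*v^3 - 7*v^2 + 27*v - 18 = (v - 3)*(v^3 - 7*v + 6) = (v - 3)*(v - 1)*(v^2 + v - 6) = (v - 3)*(v - 2)*(v - 1)*(v + 3)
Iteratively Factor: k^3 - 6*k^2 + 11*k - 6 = (k - 3)*(k^2 - 3*k + 2) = (k - 3)*(k - 2)*(k - 1)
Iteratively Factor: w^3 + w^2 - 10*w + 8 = (w - 1)*(w^2 + 2*w - 8) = (w - 2)*(w - 1)*(w + 4)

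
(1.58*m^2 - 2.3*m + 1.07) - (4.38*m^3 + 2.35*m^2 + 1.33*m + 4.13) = -4.38*m^3 - 0.77*m^2 - 3.63*m - 3.06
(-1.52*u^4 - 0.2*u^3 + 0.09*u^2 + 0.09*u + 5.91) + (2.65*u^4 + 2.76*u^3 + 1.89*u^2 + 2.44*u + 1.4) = 1.13*u^4 + 2.56*u^3 + 1.98*u^2 + 2.53*u + 7.31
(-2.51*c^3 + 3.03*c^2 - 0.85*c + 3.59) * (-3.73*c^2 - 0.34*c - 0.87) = 9.3623*c^5 - 10.4485*c^4 + 4.324*c^3 - 15.7378*c^2 - 0.4811*c - 3.1233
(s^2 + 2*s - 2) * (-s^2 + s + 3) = -s^4 - s^3 + 7*s^2 + 4*s - 6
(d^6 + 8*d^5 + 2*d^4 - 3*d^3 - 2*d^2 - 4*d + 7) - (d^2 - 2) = d^6 + 8*d^5 + 2*d^4 - 3*d^3 - 3*d^2 - 4*d + 9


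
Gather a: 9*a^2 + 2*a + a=9*a^2 + 3*a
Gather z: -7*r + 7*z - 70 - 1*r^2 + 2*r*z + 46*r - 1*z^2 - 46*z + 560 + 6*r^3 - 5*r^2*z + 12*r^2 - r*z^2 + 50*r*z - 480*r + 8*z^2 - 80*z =6*r^3 + 11*r^2 - 441*r + z^2*(7 - r) + z*(-5*r^2 + 52*r - 119) + 490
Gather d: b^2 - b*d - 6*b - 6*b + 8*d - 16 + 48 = b^2 - 12*b + d*(8 - b) + 32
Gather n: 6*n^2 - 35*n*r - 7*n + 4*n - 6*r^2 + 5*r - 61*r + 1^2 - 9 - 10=6*n^2 + n*(-35*r - 3) - 6*r^2 - 56*r - 18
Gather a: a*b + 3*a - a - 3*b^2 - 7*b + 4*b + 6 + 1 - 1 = a*(b + 2) - 3*b^2 - 3*b + 6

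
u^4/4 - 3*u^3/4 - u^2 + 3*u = u*(u/4 + 1/2)*(u - 3)*(u - 2)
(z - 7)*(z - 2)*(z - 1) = z^3 - 10*z^2 + 23*z - 14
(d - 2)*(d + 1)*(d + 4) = d^3 + 3*d^2 - 6*d - 8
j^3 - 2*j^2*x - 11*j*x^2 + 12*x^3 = (j - 4*x)*(j - x)*(j + 3*x)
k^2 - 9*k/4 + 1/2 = (k - 2)*(k - 1/4)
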